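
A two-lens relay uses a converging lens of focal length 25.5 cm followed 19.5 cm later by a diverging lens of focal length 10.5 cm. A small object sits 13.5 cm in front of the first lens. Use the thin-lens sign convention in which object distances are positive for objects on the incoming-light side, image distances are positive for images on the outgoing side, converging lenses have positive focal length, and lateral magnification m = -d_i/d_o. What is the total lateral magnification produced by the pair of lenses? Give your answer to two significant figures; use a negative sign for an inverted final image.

0.38

First lens: d_i1 = 1/(1/25.5 - 1/13.5) = -28.688 cm.
m_1 = -(-28.688)/13.5 = 2.1250.
With d_i1 < 0 the first image is virtual and lies on the object side; the object distance for lens 2 is d_o2 = 19.5 - (-28.688) = 48.188 cm.
Second lens: d_i2 = 1/(1/(-10.5) - 1/(48.188)) = -8.621 cm.
m_2 = -(-8.621)/(48.188) = 0.1789.
Total m = m_1 x m_2 = (2.1250)(0.1789) = 0.3802.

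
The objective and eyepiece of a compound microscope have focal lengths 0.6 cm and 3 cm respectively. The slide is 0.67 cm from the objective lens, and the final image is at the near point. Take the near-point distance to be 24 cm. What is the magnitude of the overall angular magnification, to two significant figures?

Objective: 1/d_i = 1/f_obj - 1/d_o = 1/0.6 - 1/0.67 = 0.17413 cm^-1, so d_i = 5.743 cm.
m_obj = -d_i/d_o = -5.743/0.67 = -8.571.
Eyepiece angular magnification (image at near point): M_eye = 1 + D/f_e = 1 + 24/3 = 9.000.
Overall M = m_obj x M_eye = (-8.571)(9.000) = -77.14.
|M| = 77.14.

77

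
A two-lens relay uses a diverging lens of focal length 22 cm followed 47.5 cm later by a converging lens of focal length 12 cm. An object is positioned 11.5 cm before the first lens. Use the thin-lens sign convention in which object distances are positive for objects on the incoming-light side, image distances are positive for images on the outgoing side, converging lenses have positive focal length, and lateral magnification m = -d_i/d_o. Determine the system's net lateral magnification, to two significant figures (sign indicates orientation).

Lens 1: 1/d_i1 = 1/f_1 - 1/d_o1 = 1/(-22) - 1/11.5 = -0.13241 cm^-1, so d_i1 = -7.552 cm.
m_1 = -(-7.552)/11.5 = 0.6567.
The intermediate image is virtual, 7.552 cm to the left of lens 1, so d_o2 = L - d_i1 = 47.5 - (-7.552) = 55.052 cm.
Lens 2: 1/d_i2 = 1/f_2 - 1/d_o2 = 1/12 - 1/(55.052) = 0.06517 cm^-1, so d_i2 = 15.345 cm.
m_2 = -(15.345)/(55.052) = -0.2787.
The system's lateral magnification is m_1 m_2 = (0.6567)(-0.2787) = -0.1830.

-0.18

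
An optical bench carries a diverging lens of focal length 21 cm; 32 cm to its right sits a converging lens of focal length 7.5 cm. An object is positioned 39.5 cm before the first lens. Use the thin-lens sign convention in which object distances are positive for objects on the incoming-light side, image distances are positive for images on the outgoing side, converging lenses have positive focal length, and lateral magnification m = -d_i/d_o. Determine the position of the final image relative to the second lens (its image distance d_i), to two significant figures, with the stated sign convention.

9.0 cm

Applying the thin-lens equation to the first lens, 1/(-21) = 1/39.5 + 1/d_i1, which gives d_i1 = -13.711 cm.
With d_i1 < 0 the first image is virtual and lies on the object side; the object distance for lens 2 is d_o2 = 32 - (-13.711) = 45.711 cm.
Applying the thin-lens equation again with f_2 = 7.5 cm and d_o2 = 45.711 cm gives d_i2 = 8.972 cm.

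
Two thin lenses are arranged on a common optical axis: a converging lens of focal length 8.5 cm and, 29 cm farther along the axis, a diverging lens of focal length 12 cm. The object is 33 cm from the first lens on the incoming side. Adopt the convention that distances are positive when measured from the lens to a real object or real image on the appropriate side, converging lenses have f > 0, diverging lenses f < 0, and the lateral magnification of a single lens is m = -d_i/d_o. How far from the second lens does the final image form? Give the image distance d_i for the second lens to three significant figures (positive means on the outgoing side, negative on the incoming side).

First lens: d_i1 = 1/(1/8.5 - 1/33) = 11.449 cm.
The intermediate image is 11.449 cm to the right of lens 1, so d_o2 = L - d_i1 = 29 - 11.449 = 17.551 cm.
Second lens: d_i2 = 1/(1/(-12) - 1/(17.551)) = -7.127 cm.

-7.13 cm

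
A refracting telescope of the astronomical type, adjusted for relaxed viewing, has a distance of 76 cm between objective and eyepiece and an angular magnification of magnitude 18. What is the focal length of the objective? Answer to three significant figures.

In normal adjustment the tube length equals f_obj + f_eye and |M| = f_obj/f_eye.
So f_obj = 18 f_eye and 18 f_eye + f_eye = 76 cm, giving f_eye = 76/19 = 4.000 cm and f_obj = 72.000 cm.

72.0 cm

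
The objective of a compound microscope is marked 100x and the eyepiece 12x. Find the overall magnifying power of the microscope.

The overall magnification of a compound microscope is the product of the objective and eyepiece magnifications:
M = M_obj x M_eye = 100 x 12 = 1200.

1200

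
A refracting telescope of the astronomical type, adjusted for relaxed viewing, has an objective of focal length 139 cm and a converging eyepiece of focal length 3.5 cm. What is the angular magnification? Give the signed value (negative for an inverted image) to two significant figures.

M = -f_obj/f_eye = -139/(3.5) = -39.714.

-40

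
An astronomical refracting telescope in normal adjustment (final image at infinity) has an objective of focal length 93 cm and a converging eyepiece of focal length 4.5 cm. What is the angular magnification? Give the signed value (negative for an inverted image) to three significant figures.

-20.7

M = -f_obj/f_eye = -93/(4.5) = -20.667.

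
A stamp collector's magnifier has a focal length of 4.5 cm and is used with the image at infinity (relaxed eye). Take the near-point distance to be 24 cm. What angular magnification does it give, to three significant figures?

M = D/f = 24/4.5 = 5.333.

5.33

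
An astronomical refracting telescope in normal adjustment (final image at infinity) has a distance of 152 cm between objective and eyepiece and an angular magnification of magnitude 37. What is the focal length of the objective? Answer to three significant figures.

In normal adjustment the tube length equals f_obj + f_eye and |M| = f_obj/f_eye.
So f_obj = 37 f_eye and 37 f_eye + f_eye = 152 cm, giving f_eye = 152/38 = 4.000 cm and f_obj = 148.000 cm.

148 cm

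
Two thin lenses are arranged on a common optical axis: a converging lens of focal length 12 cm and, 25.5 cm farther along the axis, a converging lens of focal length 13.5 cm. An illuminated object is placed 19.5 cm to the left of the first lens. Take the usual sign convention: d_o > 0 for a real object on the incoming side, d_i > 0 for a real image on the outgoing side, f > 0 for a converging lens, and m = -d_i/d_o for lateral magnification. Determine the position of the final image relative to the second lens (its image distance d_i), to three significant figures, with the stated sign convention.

Applying the thin-lens equation to the first lens, 1/12 = 1/19.5 + 1/d_i1, which gives d_i1 = 31.200 cm.
Since 31.200 cm > 25.5 cm, the first image lies past the second lens and serves as a virtual object: d_o2 = L - d_i1 = -5.700 cm.
Applying the thin-lens equation again with f_2 = 13.5 cm and d_o2 = -5.700 cm gives d_i2 = 4.008 cm.

4.01 cm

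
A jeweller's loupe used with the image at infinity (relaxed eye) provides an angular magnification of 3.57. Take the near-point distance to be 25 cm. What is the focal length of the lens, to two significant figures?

7.0 cm

For the image at infinity, M = D/f.
f = D/M = 25/3.57 = 7.003 cm.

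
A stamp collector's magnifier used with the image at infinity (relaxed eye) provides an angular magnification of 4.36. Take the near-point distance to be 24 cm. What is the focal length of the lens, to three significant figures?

For the image at infinity, M = D/f.
f = D/M = 24/4.36 = 5.505 cm.

5.50 cm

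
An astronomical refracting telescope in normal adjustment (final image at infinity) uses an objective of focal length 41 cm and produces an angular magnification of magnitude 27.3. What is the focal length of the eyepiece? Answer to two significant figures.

1.5 cm

|M| = f_obj/f_eye, so f_eye = f_obj/|M| = 41/27.3 = 1.502 cm.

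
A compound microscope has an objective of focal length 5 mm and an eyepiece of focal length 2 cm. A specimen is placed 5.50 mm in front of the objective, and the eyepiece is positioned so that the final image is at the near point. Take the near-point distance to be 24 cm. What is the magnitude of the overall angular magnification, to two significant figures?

130

Convert to cm: f_obj = 5 mm = 0.5 cm; d_o = 5.50 mm = 0.55 cm.
Objective: 1/d_i = 1/f_obj - 1/d_o = 1/0.5 - 1/0.55 = 0.18182 cm^-1, so d_i = 5.500 cm.
m_obj = -d_i/d_o = -5.500/0.55 = -10.000.
Eyepiece angular magnification (image at near point): M_eye = 1 + D/f_e = 1 + 24/2 = 13.000.
Overall M = m_obj x M_eye = (-10.000)(13.000) = -130.00.
|M| = 130.00.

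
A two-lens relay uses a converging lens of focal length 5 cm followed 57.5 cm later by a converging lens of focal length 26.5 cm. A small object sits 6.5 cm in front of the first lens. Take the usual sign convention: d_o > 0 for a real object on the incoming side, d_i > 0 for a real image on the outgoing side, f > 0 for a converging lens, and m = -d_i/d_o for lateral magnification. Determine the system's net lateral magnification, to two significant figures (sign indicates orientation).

9.5

First lens: d_i1 = 1/(1/5 - 1/6.5) = 21.667 cm.
m_1 = -(21.667)/6.5 = -3.3333.
The intermediate image is 21.667 cm to the right of lens 1, so d_o2 = L - d_i1 = 57.5 - 21.667 = 35.833 cm.
Second lens: d_i2 = 1/(1/26.5 - 1/(35.833)) = 101.741 cm.
m_2 = -(101.741)/(35.833) = -2.8393.
Overall magnification: m = m_1 m_2 = 9.4643.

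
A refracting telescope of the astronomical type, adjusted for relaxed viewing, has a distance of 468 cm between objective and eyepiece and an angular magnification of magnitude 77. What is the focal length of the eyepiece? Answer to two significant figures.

In normal adjustment the tube length equals f_obj + f_eye and |M| = f_obj/f_eye.
So f_obj = 77 f_eye and 77 f_eye + f_eye = 468 cm, giving f_eye = 468/78 = 6.000 cm and f_obj = 462.000 cm.

6.0 cm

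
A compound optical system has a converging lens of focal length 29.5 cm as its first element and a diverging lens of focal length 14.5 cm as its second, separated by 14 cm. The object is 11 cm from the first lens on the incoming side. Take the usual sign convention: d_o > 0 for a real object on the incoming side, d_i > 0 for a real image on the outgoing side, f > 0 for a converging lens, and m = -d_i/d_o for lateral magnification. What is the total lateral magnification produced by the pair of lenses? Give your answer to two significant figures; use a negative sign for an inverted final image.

0.50

Lens 1: 1/d_i1 = 1/f_1 - 1/d_o1 = 1/29.5 - 1/11 = -0.05701 cm^-1, so d_i1 = -17.541 cm.
m_1 = -(-17.541)/11 = 1.5946.
With d_i1 < 0 the first image is virtual and lies on the object side; the object distance for lens 2 is d_o2 = 14 - (-17.541) = 31.541 cm.
Lens 2: 1/d_i2 = 1/f_2 - 1/d_o2 = 1/(-14.5) - 1/(31.541) = -0.10067 cm^-1, so d_i2 = -9.933 cm.
m_2 = -(-9.933)/(31.541) = 0.3149.
Total m = m_1 x m_2 = (1.5946)(0.3149) = 0.5022.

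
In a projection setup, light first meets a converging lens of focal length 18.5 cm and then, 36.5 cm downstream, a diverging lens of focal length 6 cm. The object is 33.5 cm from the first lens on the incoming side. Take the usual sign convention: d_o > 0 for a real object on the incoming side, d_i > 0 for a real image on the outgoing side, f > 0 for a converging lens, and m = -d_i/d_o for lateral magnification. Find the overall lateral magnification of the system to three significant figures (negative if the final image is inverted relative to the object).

-6.25

Lens 1: 1/d_i1 = 1/f_1 - 1/d_o1 = 1/18.5 - 1/33.5 = 0.02420 cm^-1, so d_i1 = 41.317 cm.
m_1 = -(41.317)/33.5 = -1.2333.
Since 41.317 cm > 36.5 cm, the first image lies past the second lens and serves as a virtual object: d_o2 = L - d_i1 = -4.817 cm.
Lens 2: 1/d_i2 = 1/f_2 - 1/d_o2 = 1/(-6) - 1/(-4.817) = 0.04095 cm^-1, so d_i2 = 24.423 cm.
m_2 = -(24.423)/(-4.817) = 5.0704.
Total m = m_1 x m_2 = (-1.2333)(5.0704) = -6.2535.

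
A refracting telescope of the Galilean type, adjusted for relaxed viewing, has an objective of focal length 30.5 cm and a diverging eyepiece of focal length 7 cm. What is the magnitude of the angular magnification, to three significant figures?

4.36

|M| = f_obj/|f_eye| = 30.5/7 = 4.357.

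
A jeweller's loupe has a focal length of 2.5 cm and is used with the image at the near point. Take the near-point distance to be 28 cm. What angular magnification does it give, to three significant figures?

12.2

M = 1 + D/f = 1 + 28/2.5 = 12.200.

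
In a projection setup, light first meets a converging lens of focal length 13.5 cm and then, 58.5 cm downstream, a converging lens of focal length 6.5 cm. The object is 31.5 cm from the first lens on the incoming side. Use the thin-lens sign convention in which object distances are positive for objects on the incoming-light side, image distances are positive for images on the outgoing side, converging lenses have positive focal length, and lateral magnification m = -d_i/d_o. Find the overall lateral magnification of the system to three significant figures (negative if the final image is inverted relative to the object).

Lens 1: 1/d_i1 = 1/f_1 - 1/d_o1 = 1/13.5 - 1/31.5 = 0.04233 cm^-1, so d_i1 = 23.625 cm.
m_1 = -(23.625)/31.5 = -0.7500.
The intermediate image is 23.625 cm to the right of lens 1, so d_o2 = L - d_i1 = 58.5 - 23.625 = 34.875 cm.
Lens 2: 1/d_i2 = 1/f_2 - 1/d_o2 = 1/6.5 - 1/(34.875) = 0.12517 cm^-1, so d_i2 = 7.989 cm.
m_2 = -(7.989)/(34.875) = -0.2291.
The system's lateral magnification is m_1 m_2 = (-0.7500)(-0.2291) = 0.1718.

0.172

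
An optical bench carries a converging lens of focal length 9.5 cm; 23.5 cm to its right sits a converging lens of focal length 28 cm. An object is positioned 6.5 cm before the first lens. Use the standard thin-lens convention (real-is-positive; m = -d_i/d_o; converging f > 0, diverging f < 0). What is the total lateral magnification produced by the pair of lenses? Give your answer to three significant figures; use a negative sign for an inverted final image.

-5.51

First lens: d_i1 = 1/(1/9.5 - 1/6.5) = -20.583 cm.
m_1 = -(-20.583)/6.5 = 3.1667.
The intermediate image is virtual, 20.583 cm to the left of lens 1, so d_o2 = L - d_i1 = 23.5 - (-20.583) = 44.083 cm.
Second lens: d_i2 = 1/(1/28 - 1/(44.083)) = 76.746 cm.
m_2 = -(76.746)/(44.083) = -1.7409.
Total m = m_1 x m_2 = (3.1667)(-1.7409) = -5.5130.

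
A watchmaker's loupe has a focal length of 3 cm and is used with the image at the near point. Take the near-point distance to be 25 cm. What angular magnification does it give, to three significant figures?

9.33

M = 1 + D/f = 1 + 25/3 = 9.333.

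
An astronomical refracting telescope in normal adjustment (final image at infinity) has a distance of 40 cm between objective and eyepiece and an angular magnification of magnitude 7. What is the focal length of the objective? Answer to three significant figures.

35.0 cm

In normal adjustment the tube length equals f_obj + f_eye and |M| = f_obj/f_eye.
So f_obj = 7 f_eye and 7 f_eye + f_eye = 40 cm, giving f_eye = 40/8 = 5.000 cm and f_obj = 35.000 cm.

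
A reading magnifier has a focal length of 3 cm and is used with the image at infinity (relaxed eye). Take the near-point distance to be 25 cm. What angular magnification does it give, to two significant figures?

M = D/f = 25/3 = 8.333.

8.3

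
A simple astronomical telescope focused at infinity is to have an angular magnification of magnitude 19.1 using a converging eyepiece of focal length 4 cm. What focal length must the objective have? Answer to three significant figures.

76.4 cm

|M| = f_obj/|f_eye|, so f_obj = |M| x |f_eye| = 19.1 x 4 = 76.400 cm.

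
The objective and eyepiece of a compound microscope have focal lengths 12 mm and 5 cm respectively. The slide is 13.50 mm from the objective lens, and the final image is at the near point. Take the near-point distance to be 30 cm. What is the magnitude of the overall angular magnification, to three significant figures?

56.0

Convert to cm: f_obj = 12 mm = 1.2 cm; d_o = 13.50 mm = 1.35 cm.
Objective: 1/d_i = 1/f_obj - 1/d_o = 1/1.2 - 1/1.35 = 0.09259 cm^-1, so d_i = 10.800 cm.
m_obj = -d_i/d_o = -10.800/1.35 = -8.000.
Eyepiece angular magnification (image at near point): M_eye = 1 + D/f_e = 1 + 30/5 = 7.000.
Overall M = m_obj x M_eye = (-8.000)(7.000) = -56.00.
|M| = 56.00.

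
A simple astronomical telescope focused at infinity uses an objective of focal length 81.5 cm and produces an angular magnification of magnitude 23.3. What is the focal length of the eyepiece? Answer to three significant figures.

3.50 cm

|M| = f_obj/f_eye, so f_eye = f_obj/|M| = 81.5/23.3 = 3.498 cm.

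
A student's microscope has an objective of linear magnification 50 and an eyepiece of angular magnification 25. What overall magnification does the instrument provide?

1250

The overall magnification of a compound microscope is the product of the objective and eyepiece magnifications:
M = M_obj x M_eye = 50 x 25 = 1250.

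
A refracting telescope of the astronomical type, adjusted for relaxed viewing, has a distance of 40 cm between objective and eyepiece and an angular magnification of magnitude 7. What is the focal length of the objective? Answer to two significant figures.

In normal adjustment the tube length equals f_obj + f_eye and |M| = f_obj/f_eye.
So f_obj = 7 f_eye and 7 f_eye + f_eye = 40 cm, giving f_eye = 40/8 = 5.000 cm and f_obj = 35.000 cm.

35 cm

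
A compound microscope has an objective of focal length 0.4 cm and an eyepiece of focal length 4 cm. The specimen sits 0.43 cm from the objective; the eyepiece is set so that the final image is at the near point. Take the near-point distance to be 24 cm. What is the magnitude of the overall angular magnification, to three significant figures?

93.3

Objective: 1/d_i = 1/f_obj - 1/d_o = 1/0.4 - 1/0.43 = 0.17442 cm^-1, so d_i = 5.733 cm.
m_obj = -d_i/d_o = -5.733/0.43 = -13.333.
Eyepiece angular magnification (image at near point): M_eye = 1 + D/f_e = 1 + 24/4 = 7.000.
Overall M = m_obj x M_eye = (-13.333)(7.000) = -93.33.
|M| = 93.33.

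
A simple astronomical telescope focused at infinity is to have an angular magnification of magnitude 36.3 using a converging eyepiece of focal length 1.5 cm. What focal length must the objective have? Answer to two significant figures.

54 cm

|M| = f_obj/|f_eye|, so f_obj = |M| x |f_eye| = 36.3 x 1.5 = 54.450 cm.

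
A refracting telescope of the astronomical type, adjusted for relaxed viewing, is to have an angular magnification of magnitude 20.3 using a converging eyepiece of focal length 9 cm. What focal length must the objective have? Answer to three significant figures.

183 cm

|M| = f_obj/|f_eye|, so f_obj = |M| x |f_eye| = 20.3 x 9 = 182.700 cm.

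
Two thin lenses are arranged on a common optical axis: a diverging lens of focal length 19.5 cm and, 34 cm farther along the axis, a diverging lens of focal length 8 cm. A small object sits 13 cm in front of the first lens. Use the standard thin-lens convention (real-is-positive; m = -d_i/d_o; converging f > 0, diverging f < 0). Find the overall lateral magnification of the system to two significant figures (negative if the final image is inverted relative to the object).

0.096

Applying the thin-lens equation to the first lens, 1/(-19.5) = 1/13 + 1/d_i1, which gives d_i1 = -7.800 cm.
Its lateral magnification is m_1 = -d_i1/d_o1 = -(-7.800)/13 = 0.6000.
The intermediate image is virtual, 7.800 cm to the left of lens 1, so d_o2 = L - d_i1 = 34 - (-7.800) = 41.800 cm.
Applying the thin-lens equation again with f_2 = -8 cm and d_o2 = 41.800 cm gives d_i2 = -6.715 cm.
m_2 = -(-6.715)/(41.800) = 0.1606.
Overall magnification: m = m_1 m_2 = 0.0964.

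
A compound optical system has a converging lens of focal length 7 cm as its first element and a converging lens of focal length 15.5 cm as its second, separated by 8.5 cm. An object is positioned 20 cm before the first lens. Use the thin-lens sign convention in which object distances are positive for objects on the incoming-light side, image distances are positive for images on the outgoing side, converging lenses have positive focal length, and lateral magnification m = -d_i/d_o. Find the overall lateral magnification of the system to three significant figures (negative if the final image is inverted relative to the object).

First lens: d_i1 = 1/(1/7 - 1/20) = 10.769 cm.
m_1 = -(10.769)/20 = -0.5385.
Since 10.769 cm > 8.5 cm, the first image lies past the second lens and serves as a virtual object: d_o2 = L - d_i1 = -2.269 cm.
Second lens: d_i2 = 1/(1/15.5 - 1/(-2.269)) = 1.979 cm.
m_2 = -(1.979)/(-2.269) = 0.8723.
Total m = m_1 x m_2 = (-0.5385)(0.8723) = -0.4697.

-0.470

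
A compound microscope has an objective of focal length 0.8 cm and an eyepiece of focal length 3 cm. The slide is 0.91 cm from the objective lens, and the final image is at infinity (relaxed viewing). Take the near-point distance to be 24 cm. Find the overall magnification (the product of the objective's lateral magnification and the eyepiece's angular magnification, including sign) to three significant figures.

Objective: 1/d_i = 1/f_obj - 1/d_o = 1/0.8 - 1/0.91 = 0.15110 cm^-1, so d_i = 6.618 cm.
m_obj = -d_i/d_o = -6.618/0.91 = -7.273.
Eyepiece angular magnification (image at infinity): M_eye = D/f_e = 24/3 = 8.000.
Overall M = m_obj x M_eye = (-7.273)(8.000) = -58.18.

-58.2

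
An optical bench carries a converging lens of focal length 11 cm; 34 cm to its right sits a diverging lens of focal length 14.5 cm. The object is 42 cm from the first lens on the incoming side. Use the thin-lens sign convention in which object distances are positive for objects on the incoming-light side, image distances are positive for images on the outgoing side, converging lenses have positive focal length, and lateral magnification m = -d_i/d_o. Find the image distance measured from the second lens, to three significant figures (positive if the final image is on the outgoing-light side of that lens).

Applying the thin-lens equation to the first lens, 1/11 = 1/42 + 1/d_i1, which gives d_i1 = 14.903 cm.
Object distance for lens 2: d_o2 = 34 - 14.903 = 19.097 cm.
Applying the thin-lens equation again with f_2 = -14.5 cm and d_o2 = 19.097 cm gives d_i2 = -8.242 cm.

-8.24 cm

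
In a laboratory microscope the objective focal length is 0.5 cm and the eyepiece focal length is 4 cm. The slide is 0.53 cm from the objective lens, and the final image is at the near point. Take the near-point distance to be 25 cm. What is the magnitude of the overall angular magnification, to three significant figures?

121

Objective: 1/d_i = 1/f_obj - 1/d_o = 1/0.5 - 1/0.53 = 0.11321 cm^-1, so d_i = 8.833 cm.
m_obj = -d_i/d_o = -8.833/0.53 = -16.667.
Eyepiece angular magnification (image at near point): M_eye = 1 + D/f_e = 1 + 25/4 = 7.250.
Overall M = m_obj x M_eye = (-16.667)(7.250) = -120.83.
|M| = 120.83.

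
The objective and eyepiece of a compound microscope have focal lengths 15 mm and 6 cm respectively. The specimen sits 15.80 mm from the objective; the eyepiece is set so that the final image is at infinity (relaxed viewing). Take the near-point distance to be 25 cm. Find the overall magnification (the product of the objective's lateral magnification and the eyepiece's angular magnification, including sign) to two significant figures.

Convert to cm: f_obj = 15 mm = 1.5 cm; d_o = 15.80 mm = 1.58 cm.
Objective: 1/d_i = 1/f_obj - 1/d_o = 1/1.5 - 1/1.58 = 0.03376 cm^-1, so d_i = 29.625 cm.
m_obj = -d_i/d_o = -29.625/1.58 = -18.750.
Eyepiece angular magnification (image at infinity): M_eye = D/f_e = 25/6 = 4.167.
Overall M = m_obj x M_eye = (-18.750)(4.167) = -78.12.

-78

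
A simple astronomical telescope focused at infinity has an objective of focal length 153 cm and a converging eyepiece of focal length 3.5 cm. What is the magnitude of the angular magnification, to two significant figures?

|M| = f_obj/|f_eye| = 153/3.5 = 43.714.

44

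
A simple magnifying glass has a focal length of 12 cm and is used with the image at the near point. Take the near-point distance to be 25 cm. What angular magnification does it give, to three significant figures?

3.08

M = 1 + D/f = 1 + 25/12 = 3.083.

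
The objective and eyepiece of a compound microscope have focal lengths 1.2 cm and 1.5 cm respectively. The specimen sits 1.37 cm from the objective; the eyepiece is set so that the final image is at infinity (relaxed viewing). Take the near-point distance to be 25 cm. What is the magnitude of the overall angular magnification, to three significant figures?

118

Objective: 1/d_i = 1/f_obj - 1/d_o = 1/1.2 - 1/1.37 = 0.10341 cm^-1, so d_i = 9.671 cm.
m_obj = -d_i/d_o = -9.671/1.37 = -7.059.
Eyepiece angular magnification (image at infinity): M_eye = D/f_e = 25/1.5 = 16.667.
Overall M = m_obj x M_eye = (-7.059)(16.667) = -117.65.
|M| = 117.65.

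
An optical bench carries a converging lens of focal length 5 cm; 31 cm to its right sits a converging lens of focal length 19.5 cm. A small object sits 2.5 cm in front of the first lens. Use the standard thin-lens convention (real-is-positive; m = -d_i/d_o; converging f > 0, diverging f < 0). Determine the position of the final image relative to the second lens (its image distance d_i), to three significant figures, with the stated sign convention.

Applying the thin-lens equation to the first lens, 1/5 = 1/2.5 + 1/d_i1, which gives d_i1 = -5.000 cm.
The intermediate image is virtual, 5.000 cm to the left of lens 1, so d_o2 = L - d_i1 = 31 - (-5.000) = 36.000 cm.
Applying the thin-lens equation again with f_2 = 19.5 cm and d_o2 = 36.000 cm gives d_i2 = 42.545 cm.

42.5 cm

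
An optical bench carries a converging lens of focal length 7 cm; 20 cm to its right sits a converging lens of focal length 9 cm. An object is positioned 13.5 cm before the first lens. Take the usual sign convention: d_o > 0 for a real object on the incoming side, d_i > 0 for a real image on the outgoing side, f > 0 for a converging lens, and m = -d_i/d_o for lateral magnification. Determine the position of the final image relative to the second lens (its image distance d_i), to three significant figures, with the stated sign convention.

Lens 1: 1/d_i1 = 1/f_1 - 1/d_o1 = 1/7 - 1/13.5 = 0.06878 cm^-1, so d_i1 = 14.538 cm.
The intermediate image is 14.538 cm to the right of lens 1, so d_o2 = L - d_i1 = 20 - 14.538 = 5.462 cm.
Lens 2: 1/d_i2 = 1/f_2 - 1/d_o2 = 1/9 - 1/(5.462) = -0.07199 cm^-1, so d_i2 = -13.891 cm.

-13.9 cm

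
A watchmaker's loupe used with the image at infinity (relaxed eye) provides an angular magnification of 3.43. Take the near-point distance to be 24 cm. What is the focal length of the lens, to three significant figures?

7.00 cm

For the image at infinity, M = D/f.
f = D/M = 24/3.43 = 6.997 cm.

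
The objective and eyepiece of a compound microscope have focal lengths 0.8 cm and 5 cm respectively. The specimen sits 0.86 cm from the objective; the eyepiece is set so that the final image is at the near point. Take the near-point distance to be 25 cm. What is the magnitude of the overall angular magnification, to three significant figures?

80.0

Objective: 1/d_i = 1/f_obj - 1/d_o = 1/0.8 - 1/0.86 = 0.08721 cm^-1, so d_i = 11.467 cm.
m_obj = -d_i/d_o = -11.467/0.86 = -13.333.
Eyepiece angular magnification (image at near point): M_eye = 1 + D/f_e = 1 + 25/5 = 6.000.
Overall M = m_obj x M_eye = (-13.333)(6.000) = -80.00.
|M| = 80.00.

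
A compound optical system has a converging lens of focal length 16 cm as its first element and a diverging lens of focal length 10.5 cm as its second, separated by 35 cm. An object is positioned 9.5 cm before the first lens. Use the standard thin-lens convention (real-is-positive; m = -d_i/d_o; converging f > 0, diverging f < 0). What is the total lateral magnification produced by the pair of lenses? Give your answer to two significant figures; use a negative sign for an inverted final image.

Lens 1: 1/d_i1 = 1/f_1 - 1/d_o1 = 1/16 - 1/9.5 = -0.04276 cm^-1, so d_i1 = -23.385 cm.
m_1 = -(-23.385)/9.5 = 2.4615.
With d_i1 < 0 the first image is virtual and lies on the object side; the object distance for lens 2 is d_o2 = 35 - (-23.385) = 58.385 cm.
Lens 2: 1/d_i2 = 1/f_2 - 1/d_o2 = 1/(-10.5) - 1/(58.385) = -0.11237 cm^-1, so d_i2 = -8.899 cm.
m_2 = -(-8.899)/(58.385) = 0.1524.
Overall magnification: m = m_1 m_2 = 0.3752.

0.38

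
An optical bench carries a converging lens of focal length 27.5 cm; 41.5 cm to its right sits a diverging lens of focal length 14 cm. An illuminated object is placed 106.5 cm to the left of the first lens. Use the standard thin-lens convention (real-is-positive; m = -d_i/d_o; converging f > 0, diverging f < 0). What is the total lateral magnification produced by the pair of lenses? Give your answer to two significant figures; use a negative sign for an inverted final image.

Applying the thin-lens equation to the first lens, 1/27.5 = 1/106.5 + 1/d_i1, which gives d_i1 = 37.073 cm.
Its lateral magnification is m_1 = -d_i1/d_o1 = -(37.073)/106.5 = -0.3481.
That image sits 4.427 cm in front of the second lens, so d_o2 = 4.427 cm.
Applying the thin-lens equation again with f_2 = -14 cm and d_o2 = 4.427 cm gives d_i2 = -3.364 cm.
m_2 = -(-3.364)/(4.427) = 0.7597.
Total m = m_1 x m_2 = (-0.3481)(0.7597) = -0.2645.

-0.26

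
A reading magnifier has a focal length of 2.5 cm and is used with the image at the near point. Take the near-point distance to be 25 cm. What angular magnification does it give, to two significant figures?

11

M = 1 + D/f = 1 + 25/2.5 = 11.000.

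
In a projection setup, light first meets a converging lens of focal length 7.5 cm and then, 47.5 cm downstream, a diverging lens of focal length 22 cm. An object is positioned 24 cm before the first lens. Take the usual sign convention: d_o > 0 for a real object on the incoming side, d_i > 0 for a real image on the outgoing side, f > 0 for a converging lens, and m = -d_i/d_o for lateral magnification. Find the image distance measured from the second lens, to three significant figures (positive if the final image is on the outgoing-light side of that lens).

First lens: d_i1 = 1/(1/7.5 - 1/24) = 10.909 cm.
That image sits 36.591 cm in front of the second lens, so d_o2 = 36.591 cm.
Second lens: d_i2 = 1/(1/(-22) - 1/(36.591)) = -13.739 cm.

-13.7 cm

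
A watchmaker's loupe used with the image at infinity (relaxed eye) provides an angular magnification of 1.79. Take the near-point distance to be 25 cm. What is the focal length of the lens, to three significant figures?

14.0 cm

For the image at infinity, M = D/f.
f = D/M = 25/1.79 = 13.966 cm.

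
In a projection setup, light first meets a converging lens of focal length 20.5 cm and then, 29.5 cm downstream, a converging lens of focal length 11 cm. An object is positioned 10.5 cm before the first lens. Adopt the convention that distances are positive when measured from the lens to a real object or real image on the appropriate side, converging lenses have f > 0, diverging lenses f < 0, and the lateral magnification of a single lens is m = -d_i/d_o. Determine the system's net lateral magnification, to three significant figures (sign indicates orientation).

-0.563

First lens: d_i1 = 1/(1/20.5 - 1/10.5) = -21.525 cm.
m_1 = -(-21.525)/10.5 = 2.0500.
With d_i1 < 0 the first image is virtual and lies on the object side; the object distance for lens 2 is d_o2 = 29.5 - (-21.525) = 51.025 cm.
Second lens: d_i2 = 1/(1/11 - 1/(51.025)) = 14.023 cm.
m_2 = -(14.023)/(51.025) = -0.2748.
Overall magnification: m = m_1 m_2 = -0.5634.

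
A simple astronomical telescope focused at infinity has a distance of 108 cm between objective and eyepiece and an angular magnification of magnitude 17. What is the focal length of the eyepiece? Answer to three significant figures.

In normal adjustment the tube length equals f_obj + f_eye and |M| = f_obj/f_eye.
So f_obj = 17 f_eye and 17 f_eye + f_eye = 108 cm, giving f_eye = 108/18 = 6.000 cm and f_obj = 102.000 cm.

6.00 cm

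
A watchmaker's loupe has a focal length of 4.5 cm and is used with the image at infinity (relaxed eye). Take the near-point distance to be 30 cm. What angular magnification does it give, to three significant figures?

M = D/f = 30/4.5 = 6.667.

6.67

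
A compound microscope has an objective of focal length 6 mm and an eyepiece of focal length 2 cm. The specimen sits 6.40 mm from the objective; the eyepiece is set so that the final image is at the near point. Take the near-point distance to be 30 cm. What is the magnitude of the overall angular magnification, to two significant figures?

Convert to cm: f_obj = 6 mm = 0.6 cm; d_o = 6.40 mm = 0.64 cm.
Objective: 1/d_i = 1/f_obj - 1/d_o = 1/0.6 - 1/0.64 = 0.10417 cm^-1, so d_i = 9.600 cm.
m_obj = -d_i/d_o = -9.600/0.64 = -15.000.
Eyepiece angular magnification (image at near point): M_eye = 1 + D/f_e = 1 + 30/2 = 16.000.
Overall M = m_obj x M_eye = (-15.000)(16.000) = -240.00.
|M| = 240.00.

240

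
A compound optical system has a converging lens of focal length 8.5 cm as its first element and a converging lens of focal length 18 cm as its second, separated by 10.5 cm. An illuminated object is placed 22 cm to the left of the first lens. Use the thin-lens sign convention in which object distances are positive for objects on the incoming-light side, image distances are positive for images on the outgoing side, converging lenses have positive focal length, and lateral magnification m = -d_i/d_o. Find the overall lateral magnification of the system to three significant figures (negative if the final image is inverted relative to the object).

Applying the thin-lens equation to the first lens, 1/8.5 = 1/22 + 1/d_i1, which gives d_i1 = 13.852 cm.
Its lateral magnification is m_1 = -d_i1/d_o1 = -(13.852)/22 = -0.6296.
This image would form 13.852 cm past lens 1, i.e. 3.352 cm beyond lens 2, so it is a virtual object for lens 2: d_o2 = 10.5 - 13.852 = -3.352 cm.
Applying the thin-lens equation again with f_2 = 18 cm and d_o2 = -3.352 cm gives d_i2 = 2.826 cm.
m_2 = -(2.826)/(-3.352) = 0.8430.
Overall magnification: m = m_1 m_2 = -0.5308.

-0.531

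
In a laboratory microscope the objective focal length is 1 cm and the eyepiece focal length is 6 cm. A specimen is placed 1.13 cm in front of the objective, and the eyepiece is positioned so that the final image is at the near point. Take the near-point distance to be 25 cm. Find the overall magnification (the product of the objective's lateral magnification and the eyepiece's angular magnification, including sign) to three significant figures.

-39.7

Objective: 1/d_i = 1/f_obj - 1/d_o = 1/1 - 1/1.13 = 0.11504 cm^-1, so d_i = 8.692 cm.
m_obj = -d_i/d_o = -8.692/1.13 = -7.692.
Eyepiece angular magnification (image at near point): M_eye = 1 + D/f_e = 1 + 25/6 = 5.167.
Overall M = m_obj x M_eye = (-7.692)(5.167) = -39.74.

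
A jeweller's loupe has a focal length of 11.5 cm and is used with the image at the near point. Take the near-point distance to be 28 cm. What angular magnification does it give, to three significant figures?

M = 1 + D/f = 1 + 28/11.5 = 3.435.

3.43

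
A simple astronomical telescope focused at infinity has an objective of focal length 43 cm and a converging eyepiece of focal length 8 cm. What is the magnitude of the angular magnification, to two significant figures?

|M| = f_obj/|f_eye| = 43/8 = 5.375.

5.4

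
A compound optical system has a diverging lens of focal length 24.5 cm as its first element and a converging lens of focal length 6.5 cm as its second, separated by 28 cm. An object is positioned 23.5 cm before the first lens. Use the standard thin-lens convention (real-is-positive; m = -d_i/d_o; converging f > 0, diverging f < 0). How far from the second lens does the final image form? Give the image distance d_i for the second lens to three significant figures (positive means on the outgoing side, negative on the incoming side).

7.76 cm

First lens: d_i1 = 1/(1/(-24.5) - 1/23.5) = -11.995 cm.
With d_i1 < 0 the first image is virtual and lies on the object side; the object distance for lens 2 is d_o2 = 28 - (-11.995) = 39.995 cm.
Second lens: d_i2 = 1/(1/6.5 - 1/(39.995)) = 7.761 cm.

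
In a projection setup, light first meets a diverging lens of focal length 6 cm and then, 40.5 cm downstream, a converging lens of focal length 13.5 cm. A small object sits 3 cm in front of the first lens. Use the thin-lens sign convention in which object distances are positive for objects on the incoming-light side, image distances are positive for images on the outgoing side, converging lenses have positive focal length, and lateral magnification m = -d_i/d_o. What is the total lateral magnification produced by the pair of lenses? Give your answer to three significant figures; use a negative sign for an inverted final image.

-0.310

Applying the thin-lens equation to the first lens, 1/(-6) = 1/3 + 1/d_i1, which gives d_i1 = -2.000 cm.
Its lateral magnification is m_1 = -d_i1/d_o1 = -(-2.000)/3 = 0.6667.
The intermediate image is virtual, 2.000 cm to the left of lens 1, so d_o2 = L - d_i1 = 40.5 - (-2.000) = 42.500 cm.
Applying the thin-lens equation again with f_2 = 13.5 cm and d_o2 = 42.500 cm gives d_i2 = 19.784 cm.
m_2 = -(19.784)/(42.500) = -0.4655.
Total m = m_1 x m_2 = (0.6667)(-0.4655) = -0.3103.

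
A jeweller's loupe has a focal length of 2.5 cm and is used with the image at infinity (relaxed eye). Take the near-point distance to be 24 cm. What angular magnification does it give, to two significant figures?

9.6

M = D/f = 24/2.5 = 9.600.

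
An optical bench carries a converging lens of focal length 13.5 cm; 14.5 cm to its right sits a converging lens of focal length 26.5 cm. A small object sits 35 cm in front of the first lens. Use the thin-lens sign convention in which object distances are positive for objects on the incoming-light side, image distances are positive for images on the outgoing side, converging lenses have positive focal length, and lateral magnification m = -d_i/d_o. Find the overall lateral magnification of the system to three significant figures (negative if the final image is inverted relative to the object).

Lens 1: 1/d_i1 = 1/f_1 - 1/d_o1 = 1/13.5 - 1/35 = 0.04550 cm^-1, so d_i1 = 21.977 cm.
m_1 = -(21.977)/35 = -0.6279.
This image would form 21.977 cm past lens 1, i.e. 7.477 cm beyond lens 2, so it is a virtual object for lens 2: d_o2 = 14.5 - 21.977 = -7.477 cm.
Lens 2: 1/d_i2 = 1/f_2 - 1/d_o2 = 1/26.5 - 1/(-7.477) = 0.17148 cm^-1, so d_i2 = 5.831 cm.
m_2 = -(5.831)/(-7.477) = 0.7799.
The system's lateral magnification is m_1 m_2 = (-0.6279)(0.7799) = -0.4897.

-0.490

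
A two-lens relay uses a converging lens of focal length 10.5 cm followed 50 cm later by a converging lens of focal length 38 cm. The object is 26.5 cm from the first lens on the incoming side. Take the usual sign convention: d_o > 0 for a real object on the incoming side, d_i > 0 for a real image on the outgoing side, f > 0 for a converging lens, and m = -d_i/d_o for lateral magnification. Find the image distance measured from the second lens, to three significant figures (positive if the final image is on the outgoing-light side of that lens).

-230 cm

Applying the thin-lens equation to the first lens, 1/10.5 = 1/26.5 + 1/d_i1, which gives d_i1 = 17.391 cm.
Object distance for lens 2: d_o2 = 50 - 17.391 = 32.609 cm.
Applying the thin-lens equation again with f_2 = 38 cm and d_o2 = 32.609 cm gives d_i2 = -229.872 cm.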